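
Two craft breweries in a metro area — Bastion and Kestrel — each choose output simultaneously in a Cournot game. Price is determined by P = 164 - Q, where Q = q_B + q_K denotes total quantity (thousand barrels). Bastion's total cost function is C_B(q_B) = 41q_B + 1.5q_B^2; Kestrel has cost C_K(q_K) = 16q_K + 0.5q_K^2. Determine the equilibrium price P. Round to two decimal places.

Bastion's profit: π_B = (164 - Q)q_B - (41q_B + (3/2)q_B²). Setting ∂π_B/∂q_B = 0: 123 - 5q_B - (q_K) = 0.
Kestrel's profit: π_K = (164 - Q)q_K - (16q_K + (1/2)q_K²). Setting ∂π_K/∂q_K = 0: 148 - 3q_K - (q_B) = 0.
So q_B = (123 - q_K)/5 and q_K = (148 - q_B)/3.
Substituting one into the other gives q_B = 221/14 and q_K = 617/14.
Total output Q = 419/7, so price P = 164 - 419/7 = 729/7.

104.14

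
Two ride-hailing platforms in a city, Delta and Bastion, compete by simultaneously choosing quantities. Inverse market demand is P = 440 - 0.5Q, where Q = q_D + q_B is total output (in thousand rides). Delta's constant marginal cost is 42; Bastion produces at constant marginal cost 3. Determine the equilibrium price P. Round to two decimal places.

Delta's profit: π_D = (440 - 0.5Q)q_D - (42q_D). Setting ∂π_D/∂q_D = 0: 398 - q_D - (1/2)(q_B) = 0.
Bastion's profit: π_B = (440 - 0.5Q)q_B - (3q_B). Setting ∂π_B/∂q_B = 0: 437 - q_B - (1/2)(q_D) = 0.
So q_D = (398 - (1/2)q_B) and q_B = (437 - (1/2)q_D).
Substituting one into the other gives q_D = 718/3 and q_B = 952/3.
Total output Q = 1670/3, so price P = 440 - (1/2)·(1670/3) = 485/3.

161.67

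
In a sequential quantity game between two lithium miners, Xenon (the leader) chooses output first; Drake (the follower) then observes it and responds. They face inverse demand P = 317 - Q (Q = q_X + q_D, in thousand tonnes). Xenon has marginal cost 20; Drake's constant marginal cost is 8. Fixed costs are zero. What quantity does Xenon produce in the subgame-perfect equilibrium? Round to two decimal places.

Solve by backward induction. Given q_X, the follower Drake maximises π_D = (317 - q_X - q_D)q_D - 8q_D.
Follower FOC: 309 - q_X - 2q_D = 0, so q_D(q_X) = (309 - q_X)/2.
The leader anticipates this reaction. Substituting into P = 317 - Q gives P = 325/2 - (1/2)q_X, so π_X = (325/2 - (1/2)q_X)q_X - 20q_X.
Maximising: ∂π_X/∂q_X = 285/2 - q_X = 0, giving q_X = 285/2.
Then q_D = (309 - 285/2)/2 = 333/4.

142.50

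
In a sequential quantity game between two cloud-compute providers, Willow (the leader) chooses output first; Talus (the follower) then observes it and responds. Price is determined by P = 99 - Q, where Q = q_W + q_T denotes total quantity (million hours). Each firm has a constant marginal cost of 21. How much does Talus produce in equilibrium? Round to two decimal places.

19.50

The follower Talus best-responds to any q_W: π_T = (99 - Q)q_T - 21q_T.
Follower FOC: 78 - q_W - 2q_T = 0, so q_T(q_W) = (78 - q_W)/2.
The leader anticipates this reaction. Substituting into P = 99 - Q gives P = 60 - (1/2)q_W, so π_W = (60 - (1/2)q_W)q_W - 21q_W.
The leader's first-order condition 39 - q_W = 0 yields q_W = 39.
Then q_T = (78 - 39)/2 = 39/2.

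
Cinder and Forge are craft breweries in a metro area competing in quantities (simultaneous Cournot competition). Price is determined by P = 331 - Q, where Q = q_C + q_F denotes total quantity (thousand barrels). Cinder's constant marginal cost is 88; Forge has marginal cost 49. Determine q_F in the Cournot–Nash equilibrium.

Cinder's profit: π_C = (331 - Q)q_C - (88q_C). Setting ∂π_C/∂q_C = 0: 243 - 2q_C - (q_F) = 0.
Forge's profit: π_F = (331 - Q)q_F - (49q_F). Setting ∂π_F/∂q_F = 0: 282 - 2q_F - (q_C) = 0.
Best responses: q_C = (243 - q_F)/2, q_F = (282 - q_C)/2.
Solving the pair: q_C = 68, q_F = 107.

107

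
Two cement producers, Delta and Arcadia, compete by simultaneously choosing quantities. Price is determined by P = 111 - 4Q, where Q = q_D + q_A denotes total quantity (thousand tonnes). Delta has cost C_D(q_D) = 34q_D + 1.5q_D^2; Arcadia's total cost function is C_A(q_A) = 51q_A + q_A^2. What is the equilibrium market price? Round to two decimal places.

Delta's profit: π_D = (111 - 4Q)q_D - (34q_D + (3/2)q_D²). Setting ∂π_D/∂q_D = 0: 77 - 11q_D - 4(q_A) = 0.
Arcadia's profit: π_A = (111 - 4Q)q_A - (51q_A + q_A²). Setting ∂π_A/∂q_A = 0: 60 - 10q_A - 4(q_D) = 0.
Rearranging gives the reaction functions q_D = (77 - 4q_A)/11 and q_A = (60 - 4q_D)/10.
Substituting one into the other gives q_D = 265/47 and q_A = 176/47.
Total output Q = 441/47, so price P = 111 - 4·(441/47) = 73.4681.

73.47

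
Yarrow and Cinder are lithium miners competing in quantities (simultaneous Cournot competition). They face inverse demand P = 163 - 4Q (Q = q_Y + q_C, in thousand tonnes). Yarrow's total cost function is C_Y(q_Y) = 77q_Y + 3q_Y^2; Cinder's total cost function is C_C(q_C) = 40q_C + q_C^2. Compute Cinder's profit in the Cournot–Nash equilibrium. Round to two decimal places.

617.48

Yarrow's profit: π_Y = (163 - 4Q)q_Y - (77q_Y + 3q_Y²). Setting ∂π_Y/∂q_Y = 0: 86 - 14q_Y - 4(q_C) = 0.
Cinder's profit: π_C = (163 - 4Q)q_C - (40q_C + q_C²). Setting ∂π_C/∂q_C = 0: 123 - 10q_C - 4(q_Y) = 0.
So q_Y = (86 - 4q_C)/14 and q_C = (123 - 4q_Y)/10.
Substituting one into the other gives q_Y = 92/31 and q_C = 689/62.
Price P = 163 - 4·(873/62) = 106.6774.
Cinder's profit: 106.6774·(689/62) - 40·(689/62) - (689/62)² = 617.4831.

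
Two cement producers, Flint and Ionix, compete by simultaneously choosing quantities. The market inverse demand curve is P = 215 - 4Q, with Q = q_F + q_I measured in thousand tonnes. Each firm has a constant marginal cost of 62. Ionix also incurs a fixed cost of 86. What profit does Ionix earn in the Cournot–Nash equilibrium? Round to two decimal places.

Each firm earns π_i = (215 - 4Q)q_i - 62q_i.
Setting ∂π_i/∂q_i = 0 with rivals' quantities fixed: 153 - 8q_i - 4q_j = 0.
With identical firms every q_j equals q_i, so q_j = q_i and 153 = 12q_i, giving q_i = 51/4.
Price P = 215 - 4·(51/2) = 113.
Ionix's profit: (113 - 62)·(51/4) - 86 = 564.2500.

564.25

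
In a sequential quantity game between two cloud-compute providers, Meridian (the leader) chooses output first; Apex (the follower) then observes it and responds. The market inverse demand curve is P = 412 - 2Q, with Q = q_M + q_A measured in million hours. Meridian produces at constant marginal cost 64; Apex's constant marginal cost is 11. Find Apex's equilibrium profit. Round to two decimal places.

8032.78

The follower Apex best-responds to any q_M: π_A = (412 - 2Q)q_A - 11q_A.
Follower FOC: 401 - 2q_M - 4q_A = 0, so q_A(q_M) = (401 - 2q_M)/4.
Meridian substitutes q_A(q_M) into its own profit: π_M = q_M(412 - 2q_M - (401 - 2q_M)/2) - 64q_M = (423/2 - q_M)q_M - 64q_M.
Maximising: ∂π_M/∂q_M = 295/2 - 2q_M = 0, giving q_M = 295/4.
Then q_A = (401 - 2·(295/4))/4 = 507/8.
Price P = 412 - 2·(1097/8) = 551/4.
Apex's profit: (551/4 - 11)·(507/8) = 8032.7813.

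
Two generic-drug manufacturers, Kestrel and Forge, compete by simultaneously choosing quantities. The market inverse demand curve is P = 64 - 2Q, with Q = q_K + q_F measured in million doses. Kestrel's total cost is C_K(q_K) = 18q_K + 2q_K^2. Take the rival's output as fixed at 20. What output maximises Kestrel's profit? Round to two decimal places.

0.75

With the rival's output fixed at 20, Kestrel's profit is π_K = (64 - 2·20 - 2q_K)q_K - (18q_K + 2q_K²) = (24 - 2q_K)q_K - (18q_K + 2q_K²).
∂π_K/∂q_K = 6 - 8q_K = 0, so q_K = 3/4.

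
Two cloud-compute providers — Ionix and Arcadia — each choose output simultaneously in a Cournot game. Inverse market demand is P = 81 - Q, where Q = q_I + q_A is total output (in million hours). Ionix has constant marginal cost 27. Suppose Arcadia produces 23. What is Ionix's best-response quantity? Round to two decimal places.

15.50

With the rival's output fixed at 23, Ionix's profit is π_I = (81 - 23 - q_I)q_I - (27q_I) = (58 - q_I)q_I - (27q_I).
∂π_I/∂q_I = 31 - 2q_I = 0, so q_I = 31/2.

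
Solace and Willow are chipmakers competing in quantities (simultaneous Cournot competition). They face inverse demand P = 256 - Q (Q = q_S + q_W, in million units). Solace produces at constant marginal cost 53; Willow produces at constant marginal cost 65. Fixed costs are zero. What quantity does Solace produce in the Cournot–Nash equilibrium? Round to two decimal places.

Solace's profit: π_S = (256 - Q)q_S - (53q_S). Setting ∂π_S/∂q_S = 0: 203 - 2q_S - (q_W) = 0.
Willow's profit: π_W = (256 - Q)q_W - (65q_W). Setting ∂π_W/∂q_W = 0: 191 - 2q_W - (q_S) = 0.
Best responses: q_S = (203 - q_W)/2, q_W = (191 - q_S)/2.
Substituting one into the other gives q_S = 215/3 and q_W = 179/3.

71.67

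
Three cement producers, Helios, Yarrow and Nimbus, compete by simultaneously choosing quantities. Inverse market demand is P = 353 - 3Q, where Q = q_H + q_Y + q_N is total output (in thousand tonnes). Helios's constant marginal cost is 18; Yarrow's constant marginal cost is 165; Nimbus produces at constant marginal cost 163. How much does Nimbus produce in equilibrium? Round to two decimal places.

Helios's profit: π_H = (353 - 3Q)q_H - (18q_H). Setting ∂π_H/∂q_H = 0: 335 - 6q_H - 3(q_Y + q_N) = 0.
Yarrow's profit: π_Y = (353 - 3Q)q_Y - (165q_Y). Setting ∂π_Y/∂q_Y = 0: 188 - 6q_Y - 3(q_H + q_N) = 0.
Nimbus's profit: π_N = (353 - 3Q)q_N - (163q_N). Setting ∂π_N/∂q_N = 0: 190 - 6q_N - 3(q_H + q_Y) = 0.
Adding the 3 conditions: 713 − 6Q − 6Q = 0, i.e. Q = 713/12.
Back-substituting: q_H = (335 − 713/4)/3 = 209/4, q_Y = (188 − 713/4)/3 = 13/4, q_N = (190 − 713/4)/3 = 47/12.

3.92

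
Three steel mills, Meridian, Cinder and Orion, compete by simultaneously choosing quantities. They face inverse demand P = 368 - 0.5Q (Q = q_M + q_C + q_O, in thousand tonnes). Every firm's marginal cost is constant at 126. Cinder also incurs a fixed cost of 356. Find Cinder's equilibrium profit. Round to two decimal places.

6964.50

A representative firm's profit is π_i = q_i(368 - 0.5Q) - 126q_i.
First-order condition (treating rivals' output as given): 242 - q_i - (1/2)·Σ_{j≠i} q_j = 0.
With identical firms every q_j equals q_i, so Σ_{j≠i} q_j = 2q_i and 242 = 2q_i, giving q_i = 121.
Price P = 368 - (1/2)·363 = 373/2.
Cinder's profit: (373/2 - 126)·121 - 356 = 6964.5000.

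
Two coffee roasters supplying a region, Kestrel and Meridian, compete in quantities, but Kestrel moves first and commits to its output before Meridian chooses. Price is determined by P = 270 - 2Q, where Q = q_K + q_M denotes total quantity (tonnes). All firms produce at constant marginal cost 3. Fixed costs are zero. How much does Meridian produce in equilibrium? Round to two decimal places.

The follower Meridian best-responds to any q_K: π_M = (270 - 2Q)q_M - 3q_M.
∂π_M/∂q_M = 267 - 2q_K - 4q_M = 0 gives the reaction function q_M = (267 - 2q_K)/4.
The leader anticipates this reaction. Substituting into P = 270 - 2Q gives P = 273/2 - q_K, so π_K = (273/2 - q_K)q_K - 3q_K.
Leader FOC: 267/2 - 2q_K = 0, so q_K = 267/4.
Then q_M = (267 - 2·(267/4))/4 = 267/8.

33.38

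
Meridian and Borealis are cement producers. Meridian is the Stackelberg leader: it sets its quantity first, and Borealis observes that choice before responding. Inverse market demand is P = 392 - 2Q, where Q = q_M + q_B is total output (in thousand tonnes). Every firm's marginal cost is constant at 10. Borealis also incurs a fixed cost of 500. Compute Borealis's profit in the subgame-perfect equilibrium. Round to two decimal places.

4060.13

Solve by backward induction. Given q_M, the follower Borealis maximises π_B = (392 - 2q_M - 2q_B)q_B - 10q_B.
Setting the follower's marginal profit to zero, 382 - 2q_M - 4q_B = 0, i.e. q_B = (382 - 2q_M)/4.
The leader anticipates this reaction. Substituting into P = 392 - 2Q gives P = 201 - q_M, so π_M = (201 - q_M)q_M - 10q_M.
The leader's first-order condition 191 - 2q_M = 0 yields q_M = 191/2.
Then q_B = (382 - 2·(191/2))/4 = 191/4.
Price P = 392 - 2·(573/4) = 211/2.
Borealis's profit: (211/2 - 10)·(191/4) - 500 = 4060.1250.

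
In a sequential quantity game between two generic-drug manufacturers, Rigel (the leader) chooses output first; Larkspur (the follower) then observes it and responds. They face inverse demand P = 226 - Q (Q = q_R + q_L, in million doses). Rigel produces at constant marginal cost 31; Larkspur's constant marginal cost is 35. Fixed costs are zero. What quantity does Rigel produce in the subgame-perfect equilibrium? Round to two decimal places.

99.50

The follower Larkspur best-responds to any q_R: π_L = (226 - Q)q_L - 35q_L.
Setting the follower's marginal profit to zero, 191 - q_R - 2q_L = 0, i.e. q_L = (191 - q_R)/2.
Rigel substitutes q_L(q_R) into its own profit: π_R = q_R(226 - q_R - (191 - q_R)/2) - 31q_R = (261/2 - (1/2)q_R)q_R - 31q_R.
Maximising: ∂π_R/∂q_R = 199/2 - q_R = 0, giving q_R = 199/2.
Then q_L = (191 - 199/2)/2 = 183/4.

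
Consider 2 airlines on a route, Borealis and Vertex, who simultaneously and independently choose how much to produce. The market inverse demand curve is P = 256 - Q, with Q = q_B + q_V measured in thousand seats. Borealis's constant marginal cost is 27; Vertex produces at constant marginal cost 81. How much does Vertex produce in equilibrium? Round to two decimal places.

40.33

Borealis's profit: π_B = (256 - Q)q_B - (27q_B). Setting ∂π_B/∂q_B = 0: 229 - 2q_B - (q_V) = 0.
Vertex's first-order condition: 175 - 2q_V - (q_B) = 0.
Best responses: q_B = (229 - q_V)/2, q_V = (175 - q_B)/2.
Solving the pair: q_B = 283/3, q_V = 121/3.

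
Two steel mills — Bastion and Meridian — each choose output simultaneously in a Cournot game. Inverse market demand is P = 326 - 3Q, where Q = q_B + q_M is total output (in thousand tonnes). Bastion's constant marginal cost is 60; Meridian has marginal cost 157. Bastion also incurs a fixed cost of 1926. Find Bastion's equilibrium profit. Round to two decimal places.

Bastion's profit: π_B = (326 - 3Q)q_B - (60q_B). Setting ∂π_B/∂q_B = 0: 266 - 6q_B - 3(q_M) = 0.
Meridian's profit: π_M = (326 - 3Q)q_M - (157q_M). Setting ∂π_M/∂q_M = 0: 169 - 6q_M - 3(q_B) = 0.
Rearranging gives the reaction functions q_B = (266 - 3q_M)/6 and q_M = (169 - 3q_B)/6.
Solving the pair: q_B = 121/3, q_M = 8.
Price P = 326 - 3·(145/3) = 181.
Bastion's profit: (181 - 60)·(121/3) - 1926 = 2954.3333.

2954.33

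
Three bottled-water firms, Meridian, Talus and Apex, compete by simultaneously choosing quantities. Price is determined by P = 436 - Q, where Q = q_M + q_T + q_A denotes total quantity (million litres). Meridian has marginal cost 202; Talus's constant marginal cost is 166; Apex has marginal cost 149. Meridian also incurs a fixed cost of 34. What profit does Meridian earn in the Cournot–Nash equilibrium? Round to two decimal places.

Meridian's profit: π_M = (436 - Q)q_M - (202q_M). Setting ∂π_M/∂q_M = 0: 234 - 2q_M - (q_T + q_A) = 0.
Talus's profit: π_T = (436 - Q)q_T - (166q_T). Setting ∂π_T/∂q_T = 0: 270 - 2q_T - (q_M + q_A) = 0.
Apex's first-order condition: 287 - 2q_A - (q_M + q_T) = 0.
Summing all 3 equations gives 791 − 4Q = 0, hence Q = 791/4.
Back-substituting: q_M = (234 − 791/4) = 145/4, q_T = (270 − 791/4) = 289/4, q_A = (287 − 791/4) = 357/4.
Price P = 436 - 791/4 = 953/4.
Meridian's profit: (953/4 - 202)·(145/4) - 34 = 1280.0625.

1280.06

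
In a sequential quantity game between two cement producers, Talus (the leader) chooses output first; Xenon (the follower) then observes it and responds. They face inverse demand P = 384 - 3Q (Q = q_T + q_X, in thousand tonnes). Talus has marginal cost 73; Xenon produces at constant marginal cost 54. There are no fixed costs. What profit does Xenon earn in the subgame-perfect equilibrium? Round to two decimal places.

The follower Xenon best-responds to any q_T: π_X = (384 - 3Q)q_X - 54q_X.
Setting the follower's marginal profit to zero, 330 - 3q_T - 6q_X = 0, i.e. q_X = (330 - 3q_T)/6.
The leader anticipates this reaction. Substituting into P = 384 - 3Q gives P = 219 - (3/2)q_T, so π_T = (219 - (3/2)q_T)q_T - 73q_T.
Maximising: ∂π_T/∂q_T = 146 - 3q_T = 0, giving q_T = 146/3.
Then q_X = (330 - 3·(146/3))/6 = 92/3.
Price P = 384 - 3·(238/3) = 146.
Xenon's profit: (146 - 54)·(92/3) = 2821.3333.

2821.33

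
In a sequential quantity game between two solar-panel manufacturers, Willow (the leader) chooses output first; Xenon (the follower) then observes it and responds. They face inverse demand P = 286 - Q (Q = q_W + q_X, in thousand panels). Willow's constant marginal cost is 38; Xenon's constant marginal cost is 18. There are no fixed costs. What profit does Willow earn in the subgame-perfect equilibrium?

6498

The follower Xenon best-responds to any q_W: π_X = (286 - Q)q_X - 18q_X.
Follower FOC: 268 - q_W - 2q_X = 0, so q_X(q_W) = (268 - q_W)/2.
The leader anticipates this reaction. Substituting into P = 286 - Q gives P = 152 - (1/2)q_W, so π_W = (152 - (1/2)q_W)q_W - 38q_W.
Leader FOC: 114 - q_W = 0, so q_W = 114.
Then q_X = (268 - 114)/2 = 77.
Price P = 286 - 191 = 95.
Willow's profit: (95 - 38)·114 = 6498.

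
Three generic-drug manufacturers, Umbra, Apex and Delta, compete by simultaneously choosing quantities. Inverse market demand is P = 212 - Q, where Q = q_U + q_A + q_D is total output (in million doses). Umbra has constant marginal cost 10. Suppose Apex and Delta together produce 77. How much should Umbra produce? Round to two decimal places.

62.50

With rivals' combined output fixed at 77, Umbra's profit is π_U = (212 - 77 - q_U)q_U - (10q_U) = (135 - q_U)q_U - (10q_U).
∂π_U/∂q_U = 125 - 2q_U = 0, so q_U = 125/2.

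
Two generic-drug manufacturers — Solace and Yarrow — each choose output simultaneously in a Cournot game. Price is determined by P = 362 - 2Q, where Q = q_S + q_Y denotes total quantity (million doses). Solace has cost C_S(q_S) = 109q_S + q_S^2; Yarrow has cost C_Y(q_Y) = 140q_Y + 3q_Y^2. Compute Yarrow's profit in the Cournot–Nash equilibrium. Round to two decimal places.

1087.81

Solace's profit: π_S = (362 - 2Q)q_S - (109q_S + q_S²). Setting ∂π_S/∂q_S = 0: 253 - 6q_S - 2(q_Y) = 0.
Yarrow's first-order condition: 222 - 10q_Y - 2(q_S) = 0.
So q_S = (253 - 2q_Y)/6 and q_Y = (222 - 2q_S)/10.
Solving the pair: q_S = 149/4, q_Y = 59/4.
Price P = 362 - 2·52 = 258.
Yarrow's profit: 258·(59/4) - 140·(59/4) - 3(59/4)² = 1087.8125.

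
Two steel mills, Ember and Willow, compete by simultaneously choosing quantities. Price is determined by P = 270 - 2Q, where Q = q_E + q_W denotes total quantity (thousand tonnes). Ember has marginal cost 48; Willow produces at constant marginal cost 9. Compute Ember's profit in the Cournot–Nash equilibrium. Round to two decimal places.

1860.50

Ember's profit: π_E = (270 - 2Q)q_E - (48q_E). Setting ∂π_E/∂q_E = 0: 222 - 4q_E - 2(q_W) = 0.
Willow's profit: π_W = (270 - 2Q)q_W - (9q_W). Setting ∂π_W/∂q_W = 0: 261 - 4q_W - 2(q_E) = 0.
Best responses: q_E = (222 - 2q_W)/4, q_W = (261 - 2q_E)/4.
Substituting one into the other gives q_E = 61/2 and q_W = 50.
Price P = 270 - 2·(161/2) = 109.
Ember's profit: (109 - 48)·(61/2) = 1860.5000.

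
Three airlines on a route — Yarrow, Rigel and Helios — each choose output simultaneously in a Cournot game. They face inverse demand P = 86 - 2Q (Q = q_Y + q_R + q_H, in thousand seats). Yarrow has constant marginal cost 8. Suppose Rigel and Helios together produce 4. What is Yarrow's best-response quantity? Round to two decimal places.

17.50

With rivals' combined output fixed at 4, Yarrow's profit is π_Y = (86 - 2·4 - 2q_Y)q_Y - (8q_Y) = (78 - 2q_Y)q_Y - (8q_Y).
∂π_Y/∂q_Y = 70 - 4q_Y = 0, so q_Y = 35/2.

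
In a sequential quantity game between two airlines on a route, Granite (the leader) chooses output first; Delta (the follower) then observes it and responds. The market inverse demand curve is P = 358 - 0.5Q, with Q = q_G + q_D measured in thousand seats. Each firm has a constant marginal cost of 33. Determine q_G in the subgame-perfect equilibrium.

325

The follower Delta best-responds to any q_G: π_D = (358 - 0.5Q)q_D - 33q_D.
∂π_D/∂q_D = 325 - (1/2)q_G - q_D = 0 gives the reaction function q_D = (325 - (1/2)q_G).
The leader anticipates this reaction. Substituting into P = 358 - 0.5Q gives P = 391/2 - (1/4)q_G, so π_G = (391/2 - (1/4)q_G)q_G - 33q_G.
The leader's first-order condition 325/2 - (1/2)q_G = 0 yields q_G = 325.
Then q_D = (325 - (1/2)·325) = 325/2.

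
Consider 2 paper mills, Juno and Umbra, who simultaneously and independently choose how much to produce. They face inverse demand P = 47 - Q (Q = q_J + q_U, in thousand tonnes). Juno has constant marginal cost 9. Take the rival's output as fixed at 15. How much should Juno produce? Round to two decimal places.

With the rival's output fixed at 15, Juno's profit is π_J = (47 - 15 - q_J)q_J - (9q_J) = (32 - q_J)q_J - (9q_J).
∂π_J/∂q_J = 23 - 2q_J = 0, so q_J = 23/2.

11.50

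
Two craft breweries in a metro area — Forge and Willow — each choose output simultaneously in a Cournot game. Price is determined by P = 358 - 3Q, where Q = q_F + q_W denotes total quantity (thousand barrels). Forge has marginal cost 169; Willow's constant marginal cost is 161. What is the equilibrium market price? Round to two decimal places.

229.33

Forge's profit: π_F = (358 - 3Q)q_F - (169q_F). Setting ∂π_F/∂q_F = 0: 189 - 6q_F - 3(q_W) = 0.
Willow's profit: π_W = (358 - 3Q)q_W - (161q_W). Setting ∂π_W/∂q_W = 0: 197 - 6q_W - 3(q_F) = 0.
So q_F = (189 - 3q_W)/6 and q_W = (197 - 3q_F)/6.
Substituting one into the other gives q_F = 181/9 and q_W = 205/9.
Total output Q = 386/9, so price P = 358 - 3·(386/9) = 688/3.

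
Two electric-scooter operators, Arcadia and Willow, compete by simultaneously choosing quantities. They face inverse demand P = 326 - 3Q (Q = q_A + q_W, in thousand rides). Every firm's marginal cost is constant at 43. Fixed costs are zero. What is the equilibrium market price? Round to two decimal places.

137.33

Each firm earns π_i = (326 - 3Q)q_i - 43q_i.
Setting ∂π_i/∂q_i = 0 with rivals' quantities fixed: 283 - 6q_i - 3q_j = 0.
With identical firms every q_j equals q_i, so q_j = q_i and 283 = 9q_i, giving q_i = 283/9.
Total output Q = 566/9, so price P = 326 - 3·(566/9) = 412/3.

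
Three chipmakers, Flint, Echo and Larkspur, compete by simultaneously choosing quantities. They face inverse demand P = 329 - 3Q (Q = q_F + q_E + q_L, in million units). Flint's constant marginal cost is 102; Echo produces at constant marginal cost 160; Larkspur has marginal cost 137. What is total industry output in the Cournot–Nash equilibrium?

Flint's profit: π_F = (329 - 3Q)q_F - (102q_F). Setting ∂π_F/∂q_F = 0: 227 - 6q_F - 3(q_E + q_L) = 0.
Echo's profit: π_E = (329 - 3Q)q_E - (160q_E). Setting ∂π_E/∂q_E = 0: 169 - 6q_E - 3(q_F + q_L) = 0.
Larkspur's first-order condition: 192 - 6q_L - 3(q_F + q_E) = 0.
Adding the 3 conditions: 588 − 6Q − 6Q = 0, i.e. Q = 49.
Back-substituting: q_F = (227 − 147)/3 = 80/3, q_E = (169 − 147)/3 = 22/3, q_L = (192 − 147)/3 = 15.
Total output Q = 80/3 + 22/3 + 15 = 49.

49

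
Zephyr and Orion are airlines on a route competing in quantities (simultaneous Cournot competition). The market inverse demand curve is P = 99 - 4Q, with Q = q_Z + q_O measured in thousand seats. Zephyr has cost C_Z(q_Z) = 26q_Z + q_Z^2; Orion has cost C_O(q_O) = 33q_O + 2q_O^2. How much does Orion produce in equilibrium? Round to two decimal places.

3.54

Zephyr's profit: π_Z = (99 - 4Q)q_Z - (26q_Z + q_Z²). Setting ∂π_Z/∂q_Z = 0: 73 - 10q_Z - 4(q_O) = 0.
Orion's profit: π_O = (99 - 4Q)q_O - (33q_O + 2q_O²). Setting ∂π_O/∂q_O = 0: 66 - 12q_O - 4(q_Z) = 0.
Best responses: q_Z = (73 - 4q_O)/10, q_O = (66 - 4q_Z)/12.
Substituting one into the other gives q_Z = 153/26 and q_O = 46/13.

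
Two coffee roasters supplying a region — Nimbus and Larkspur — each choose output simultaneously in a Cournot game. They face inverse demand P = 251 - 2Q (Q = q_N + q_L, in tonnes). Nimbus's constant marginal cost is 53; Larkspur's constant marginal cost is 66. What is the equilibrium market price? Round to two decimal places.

Nimbus's profit: π_N = (251 - 2Q)q_N - (53q_N). Setting ∂π_N/∂q_N = 0: 198 - 4q_N - 2(q_L) = 0.
Larkspur's first-order condition: 185 - 4q_L - 2(q_N) = 0.
Best responses: q_N = (198 - 2q_L)/4, q_L = (185 - 2q_N)/4.
Substituting one into the other gives q_N = 211/6 and q_L = 86/3.
Total output Q = 383/6, so price P = 251 - 2·(383/6) = 370/3.

123.33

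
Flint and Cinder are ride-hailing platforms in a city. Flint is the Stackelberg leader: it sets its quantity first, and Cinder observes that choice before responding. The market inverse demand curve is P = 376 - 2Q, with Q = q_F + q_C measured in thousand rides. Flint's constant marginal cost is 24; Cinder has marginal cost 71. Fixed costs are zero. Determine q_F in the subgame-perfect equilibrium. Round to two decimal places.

99.75

Solve by backward induction. Given q_F, the follower Cinder maximises π_C = (376 - 2q_F - 2q_C)q_C - 71q_C.
Follower FOC: 305 - 2q_F - 4q_C = 0, so q_C(q_F) = (305 - 2q_F)/4.
The leader anticipates this reaction. Substituting into P = 376 - 2Q gives P = 447/2 - q_F, so π_F = (447/2 - q_F)q_F - 24q_F.
Leader FOC: 399/2 - 2q_F = 0, so q_F = 399/4.
Then q_C = (305 - 2·(399/4))/4 = 211/8.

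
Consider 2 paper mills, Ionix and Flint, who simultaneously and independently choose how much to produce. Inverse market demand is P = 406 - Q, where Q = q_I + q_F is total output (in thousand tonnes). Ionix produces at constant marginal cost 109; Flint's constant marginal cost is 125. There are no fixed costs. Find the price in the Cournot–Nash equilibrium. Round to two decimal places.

213.33

Ionix's profit: π_I = (406 - Q)q_I - (109q_I). Setting ∂π_I/∂q_I = 0: 297 - 2q_I - (q_F) = 0.
Flint's profit: π_F = (406 - Q)q_F - (125q_F). Setting ∂π_F/∂q_F = 0: 281 - 2q_F - (q_I) = 0.
So q_I = (297 - q_F)/2 and q_F = (281 - q_I)/2.
Solving the pair: q_I = 313/3, q_F = 265/3.
Total output Q = 578/3, so price P = 406 - 578/3 = 640/3.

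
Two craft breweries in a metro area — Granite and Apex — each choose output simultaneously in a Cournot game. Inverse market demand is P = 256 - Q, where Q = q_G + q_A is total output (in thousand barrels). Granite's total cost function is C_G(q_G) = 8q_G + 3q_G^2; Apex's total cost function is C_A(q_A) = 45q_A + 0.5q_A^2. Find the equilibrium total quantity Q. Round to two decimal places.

85.78

Granite's profit: π_G = (256 - Q)q_G - (8q_G + 3q_G²). Setting ∂π_G/∂q_G = 0: 248 - 8q_G - (q_A) = 0.
Apex's first-order condition: 211 - 3q_A - (q_G) = 0.
Rearranging gives the reaction functions q_G = (248 - q_A)/8 and q_A = (211 - q_G)/3.
Substituting one into the other gives q_G = 533/23 and q_A = 1440/23.
Total output Q = 533/23 + 1440/23 = 1973/23.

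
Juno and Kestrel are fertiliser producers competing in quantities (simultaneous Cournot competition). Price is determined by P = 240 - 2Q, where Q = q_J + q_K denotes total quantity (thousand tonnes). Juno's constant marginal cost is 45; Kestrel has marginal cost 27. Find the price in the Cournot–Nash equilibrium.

104

Juno's profit: π_J = (240 - 2Q)q_J - (45q_J). Setting ∂π_J/∂q_J = 0: 195 - 4q_J - 2(q_K) = 0.
Kestrel's profit: π_K = (240 - 2Q)q_K - (27q_K). Setting ∂π_K/∂q_K = 0: 213 - 4q_K - 2(q_J) = 0.
Rearranging gives the reaction functions q_J = (195 - 2q_K)/4 and q_K = (213 - 2q_J)/4.
Substituting one into the other gives q_J = 59/2 and q_K = 77/2.
Total output Q = 68, so price P = 240 - 2·68 = 104.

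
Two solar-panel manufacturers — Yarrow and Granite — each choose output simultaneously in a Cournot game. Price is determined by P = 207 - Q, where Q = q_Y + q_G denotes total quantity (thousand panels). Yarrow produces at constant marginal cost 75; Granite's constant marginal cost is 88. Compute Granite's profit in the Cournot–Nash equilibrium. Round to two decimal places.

1248.44

Yarrow's profit: π_Y = (207 - Q)q_Y - (75q_Y). Setting ∂π_Y/∂q_Y = 0: 132 - 2q_Y - (q_G) = 0.
Granite's first-order condition: 119 - 2q_G - (q_Y) = 0.
Rearranging gives the reaction functions q_Y = (132 - q_G)/2 and q_G = (119 - q_Y)/2.
Solving the pair: q_Y = 145/3, q_G = 106/3.
Price P = 207 - 251/3 = 370/3.
Granite's profit: (370/3 - 88)·(106/3) = 1248.4444.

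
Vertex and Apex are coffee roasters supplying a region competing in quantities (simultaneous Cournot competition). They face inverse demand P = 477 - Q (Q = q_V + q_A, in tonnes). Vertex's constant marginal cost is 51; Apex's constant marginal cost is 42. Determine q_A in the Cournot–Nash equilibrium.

148

Vertex's profit: π_V = (477 - Q)q_V - (51q_V). Setting ∂π_V/∂q_V = 0: 426 - 2q_V - (q_A) = 0.
Apex's profit: π_A = (477 - Q)q_A - (42q_A). Setting ∂π_A/∂q_A = 0: 435 - 2q_A - (q_V) = 0.
So q_V = (426 - q_A)/2 and q_A = (435 - q_V)/2.
Solving the pair: q_V = 139, q_A = 148.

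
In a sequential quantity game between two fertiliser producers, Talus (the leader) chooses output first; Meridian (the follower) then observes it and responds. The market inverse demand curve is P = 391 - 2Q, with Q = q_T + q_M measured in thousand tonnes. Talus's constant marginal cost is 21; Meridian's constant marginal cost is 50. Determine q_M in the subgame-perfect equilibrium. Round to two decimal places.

The follower Meridian best-responds to any q_T: π_M = (391 - 2Q)q_M - 50q_M.
Follower FOC: 341 - 2q_T - 4q_M = 0, so q_M(q_T) = (341 - 2q_T)/4.
The leader anticipates this reaction. Substituting into P = 391 - 2Q gives P = 441/2 - q_T, so π_T = (441/2 - q_T)q_T - 21q_T.
Maximising: ∂π_T/∂q_T = 399/2 - 2q_T = 0, giving q_T = 399/4.
Then q_M = (341 - 2·(399/4))/4 = 283/8.

35.38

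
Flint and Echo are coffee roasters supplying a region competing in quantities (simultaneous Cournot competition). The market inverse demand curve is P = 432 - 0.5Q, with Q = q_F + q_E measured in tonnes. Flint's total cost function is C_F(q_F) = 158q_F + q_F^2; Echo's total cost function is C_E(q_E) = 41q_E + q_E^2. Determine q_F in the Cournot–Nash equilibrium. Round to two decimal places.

71.60

Flint's profit: π_F = (432 - 0.5Q)q_F - (158q_F + q_F²). Setting ∂π_F/∂q_F = 0: 274 - 3q_F - (1/2)(q_E) = 0.
Echo's profit: π_E = (432 - 0.5Q)q_E - (41q_E + q_E²). Setting ∂π_E/∂q_E = 0: 391 - 3q_E - (1/2)(q_F) = 0.
So q_F = (274 - (1/2)q_E)/3 and q_E = (391 - (1/2)q_F)/3.
Solving the pair: q_F = 358/5, q_E = 592/5.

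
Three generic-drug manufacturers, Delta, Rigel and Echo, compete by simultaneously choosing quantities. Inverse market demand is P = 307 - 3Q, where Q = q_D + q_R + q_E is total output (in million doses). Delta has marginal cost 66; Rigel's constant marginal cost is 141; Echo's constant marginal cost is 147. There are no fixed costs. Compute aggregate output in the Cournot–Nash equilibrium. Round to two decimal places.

Delta's profit: π_D = (307 - 3Q)q_D - (66q_D). Setting ∂π_D/∂q_D = 0: 241 - 6q_D - 3(q_R + q_E) = 0.
Rigel's profit: π_R = (307 - 3Q)q_R - (141q_R). Setting ∂π_R/∂q_R = 0: 166 - 6q_R - 3(q_D + q_E) = 0.
Echo's first-order condition: 160 - 6q_E - 3(q_D + q_R) = 0.
Summing all 3 equations gives 567 − 12Q = 0, hence Q = 189/4.
Back-substituting: q_D = (241 − 567/4)/3 = 397/12, q_R = (166 − 567/4)/3 = 97/12, q_E = (160 − 567/4)/3 = 73/12.
Total output Q = 397/12 + 97/12 + 73/12 = 189/4.

47.25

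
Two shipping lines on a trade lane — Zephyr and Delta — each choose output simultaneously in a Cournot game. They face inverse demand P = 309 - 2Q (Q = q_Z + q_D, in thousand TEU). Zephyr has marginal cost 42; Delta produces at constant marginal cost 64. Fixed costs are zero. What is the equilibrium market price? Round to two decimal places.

138.33

Zephyr's profit: π_Z = (309 - 2Q)q_Z - (42q_Z). Setting ∂π_Z/∂q_Z = 0: 267 - 4q_Z - 2(q_D) = 0.
Delta's first-order condition: 245 - 4q_D - 2(q_Z) = 0.
Best responses: q_Z = (267 - 2q_D)/4, q_D = (245 - 2q_Z)/4.
Solving the pair: q_Z = 289/6, q_D = 223/6.
Total output Q = 256/3, so price P = 309 - 2·(256/3) = 415/3.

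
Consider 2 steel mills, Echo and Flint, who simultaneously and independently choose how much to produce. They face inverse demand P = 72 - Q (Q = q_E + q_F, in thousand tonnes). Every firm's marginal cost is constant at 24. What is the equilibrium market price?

Each firm earns π_i = (72 - Q)q_i - 24q_i.
First-order condition (treating rivals' output as given): 48 - 2q_i - q_j = 0.
By symmetry each firm produces the same amount; substituting q_j = q_i yields q_i = 48/3 = 16.
Total output Q = 32, so price P = 72 - 32 = 40.

40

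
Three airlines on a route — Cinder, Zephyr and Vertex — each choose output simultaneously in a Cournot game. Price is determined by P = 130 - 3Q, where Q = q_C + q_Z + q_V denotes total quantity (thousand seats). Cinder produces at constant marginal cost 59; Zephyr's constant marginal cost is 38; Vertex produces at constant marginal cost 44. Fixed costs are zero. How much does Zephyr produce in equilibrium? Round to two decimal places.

9.92

Cinder's profit: π_C = (130 - 3Q)q_C - (59q_C). Setting ∂π_C/∂q_C = 0: 71 - 6q_C - 3(q_Z + q_V) = 0.
Zephyr's first-order condition: 92 - 6q_Z - 3(q_C + q_V) = 0.
Vertex's profit: π_V = (130 - 3Q)q_V - (44q_V). Setting ∂π_V/∂q_V = 0: 86 - 6q_V - 3(q_C + q_Z) = 0.
Adding the 3 conditions: 249 − 6Q − 6Q = 0, i.e. Q = 83/4.
Back-substituting: q_C = (71 − 249/4)/3 = 35/12, q_Z = (92 − 249/4)/3 = 119/12, q_V = (86 − 249/4)/3 = 95/12.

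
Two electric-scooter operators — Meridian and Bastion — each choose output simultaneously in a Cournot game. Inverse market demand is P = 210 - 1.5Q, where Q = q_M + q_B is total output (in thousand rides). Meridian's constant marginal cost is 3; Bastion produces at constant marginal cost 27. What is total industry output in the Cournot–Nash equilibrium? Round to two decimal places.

Meridian's profit: π_M = (210 - 1.5Q)q_M - (3q_M). Setting ∂π_M/∂q_M = 0: 207 - 3q_M - (3/2)(q_B) = 0.
Bastion's profit: π_B = (210 - 1.5Q)q_B - (27q_B). Setting ∂π_B/∂q_B = 0: 183 - 3q_B - (3/2)(q_M) = 0.
So q_M = (207 - (3/2)q_B)/3 and q_B = (183 - (3/2)q_M)/3.
Substituting one into the other gives q_M = 154/3 and q_B = 106/3.
Total output Q = 154/3 + 106/3 = 260/3.

86.67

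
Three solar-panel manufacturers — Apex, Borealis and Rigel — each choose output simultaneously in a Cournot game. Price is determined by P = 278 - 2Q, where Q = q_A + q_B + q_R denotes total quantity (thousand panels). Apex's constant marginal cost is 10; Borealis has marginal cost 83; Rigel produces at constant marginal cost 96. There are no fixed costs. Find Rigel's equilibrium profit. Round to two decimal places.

Apex's profit: π_A = (278 - 2Q)q_A - (10q_A). Setting ∂π_A/∂q_A = 0: 268 - 4q_A - 2(q_B + q_R) = 0.
Borealis's profit: π_B = (278 - 2Q)q_B - (83q_B). Setting ∂π_B/∂q_B = 0: 195 - 4q_B - 2(q_A + q_R) = 0.
Rigel's first-order condition: 182 - 4q_R - 2(q_A + q_B) = 0.
Adding the 3 conditions: 645 − 4Q − 4Q = 0, i.e. Q = 645/8.
Back-substituting: q_A = (268 − 645/4)/2 = 427/8, q_B = (195 − 645/4)/2 = 135/8, q_R = (182 − 645/4)/2 = 83/8.
Price P = 278 - 2·(645/8) = 467/4.
Rigel's profit: (467/4 - 96)·(83/8) = 215.2813.

215.28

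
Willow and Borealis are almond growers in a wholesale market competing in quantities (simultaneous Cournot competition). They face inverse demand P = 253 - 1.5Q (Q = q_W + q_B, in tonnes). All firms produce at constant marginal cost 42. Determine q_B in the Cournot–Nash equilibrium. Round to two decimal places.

46.89

A representative firm's profit is π_i = q_i(253 - 1.5Q) - 42q_i.
Setting ∂π_i/∂q_i = 0 with rivals' quantities fixed: 211 - 3q_i - (3/2)q_j = 0.
By symmetry each firm produces the same amount; substituting q_j = q_i yields q_i = 211/(9/2) = 422/9.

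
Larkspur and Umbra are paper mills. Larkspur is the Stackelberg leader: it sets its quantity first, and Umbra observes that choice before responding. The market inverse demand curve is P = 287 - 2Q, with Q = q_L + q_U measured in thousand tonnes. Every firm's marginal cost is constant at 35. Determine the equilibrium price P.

98

The follower Umbra best-responds to any q_L: π_U = (287 - 2Q)q_U - 35q_U.
Setting the follower's marginal profit to zero, 252 - 2q_L - 4q_U = 0, i.e. q_U = (252 - 2q_L)/4.
Larkspur substitutes q_U(q_L) into its own profit: π_L = q_L(287 - 2q_L - (252 - 2q_L)/2) - 35q_L = (161 - q_L)q_L - 35q_L.
Maximising: ∂π_L/∂q_L = 126 - 2q_L = 0, giving q_L = 63.
Then q_U = (252 - 2·63)/4 = 63/2.
Total output Q = 189/2, so price P = 287 - 2·(189/2) = 98.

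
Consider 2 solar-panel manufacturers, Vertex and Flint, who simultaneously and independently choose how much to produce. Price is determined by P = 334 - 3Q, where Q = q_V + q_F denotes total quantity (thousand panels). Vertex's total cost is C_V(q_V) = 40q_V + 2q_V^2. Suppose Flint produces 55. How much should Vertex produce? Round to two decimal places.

12.90

With the rival's output fixed at 55, Vertex's profit is π_V = (334 - 3·55 - 3q_V)q_V - (40q_V + 2q_V²) = (169 - 3q_V)q_V - (40q_V + 2q_V²).
∂π_V/∂q_V = 129 - 10q_V = 0, so q_V = 129/10.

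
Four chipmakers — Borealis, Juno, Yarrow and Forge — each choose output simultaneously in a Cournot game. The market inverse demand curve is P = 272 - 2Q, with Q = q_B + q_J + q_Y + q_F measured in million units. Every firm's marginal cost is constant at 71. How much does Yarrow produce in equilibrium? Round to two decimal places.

A representative firm's profit is π_i = q_i(272 - 2Q) - 71q_i.
Setting ∂π_i/∂q_i = 0 with rivals' quantities fixed: 201 - 4q_i - 2·Σ_{j≠i} q_j = 0.
By symmetry each firm produces the same amount; substituting Σ_{j≠i} q_j = 3q_i yields q_i = 201/10.

20.10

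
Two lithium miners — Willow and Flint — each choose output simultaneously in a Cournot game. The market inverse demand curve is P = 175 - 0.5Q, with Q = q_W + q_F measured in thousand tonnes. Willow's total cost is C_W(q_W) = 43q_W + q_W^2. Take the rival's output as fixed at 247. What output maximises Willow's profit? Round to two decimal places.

2.83

With the rival's output fixed at 247, Willow's profit is π_W = (175 - (1/2)·247 - (1/2)q_W)q_W - (43q_W + q_W²) = (103/2 - (1/2)q_W)q_W - (43q_W + q_W²).
∂π_W/∂q_W = 17/2 - 3q_W = 0, so q_W = 17/6.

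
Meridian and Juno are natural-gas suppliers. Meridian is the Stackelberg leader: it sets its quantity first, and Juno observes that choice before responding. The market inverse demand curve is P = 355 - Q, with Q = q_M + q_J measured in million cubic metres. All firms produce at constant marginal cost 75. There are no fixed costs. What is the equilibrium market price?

The follower Juno best-responds to any q_M: π_J = (355 - Q)q_J - 75q_J.
Follower FOC: 280 - q_M - 2q_J = 0, so q_J(q_M) = (280 - q_M)/2.
The leader anticipates this reaction. Substituting into P = 355 - Q gives P = 215 - (1/2)q_M, so π_M = (215 - (1/2)q_M)q_M - 75q_M.
The leader's first-order condition 140 - q_M = 0 yields q_M = 140.
Then q_J = (280 - 140)/2 = 70.
Total output Q = 210, so price P = 355 - 210 = 145.

145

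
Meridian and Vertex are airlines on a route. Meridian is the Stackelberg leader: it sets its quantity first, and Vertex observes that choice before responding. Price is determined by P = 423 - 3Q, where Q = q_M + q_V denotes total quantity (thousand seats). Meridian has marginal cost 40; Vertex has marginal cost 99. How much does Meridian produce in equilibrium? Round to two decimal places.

73.67

Solve by backward induction. Given q_M, the follower Vertex maximises π_V = (423 - 3q_M - 3q_V)q_V - 99q_V.
Setting the follower's marginal profit to zero, 324 - 3q_M - 6q_V = 0, i.e. q_V = (324 - 3q_M)/6.
The leader anticipates this reaction. Substituting into P = 423 - 3Q gives P = 261 - (3/2)q_M, so π_M = (261 - (3/2)q_M)q_M - 40q_M.
The leader's first-order condition 221 - 3q_M = 0 yields q_M = 221/3.
Then q_V = (324 - 3·(221/3))/6 = 103/6.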